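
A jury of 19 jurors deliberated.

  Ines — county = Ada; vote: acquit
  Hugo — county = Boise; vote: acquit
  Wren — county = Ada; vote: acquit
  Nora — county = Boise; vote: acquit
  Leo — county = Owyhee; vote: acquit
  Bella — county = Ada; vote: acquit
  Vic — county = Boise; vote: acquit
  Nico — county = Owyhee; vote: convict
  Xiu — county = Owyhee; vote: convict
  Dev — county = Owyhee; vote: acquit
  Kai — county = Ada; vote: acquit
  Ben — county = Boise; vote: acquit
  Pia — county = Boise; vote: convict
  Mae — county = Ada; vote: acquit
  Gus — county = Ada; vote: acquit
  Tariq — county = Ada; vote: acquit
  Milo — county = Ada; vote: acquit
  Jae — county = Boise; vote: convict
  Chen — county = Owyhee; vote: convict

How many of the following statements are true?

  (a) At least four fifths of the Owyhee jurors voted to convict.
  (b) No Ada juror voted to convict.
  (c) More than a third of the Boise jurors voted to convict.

(a) Owyhee: |A| = 5, |A ∩ B| = 3; needs |A ∩ B| / |A| ≥ 4/5 — false.
(b) Ada: |A| = 8, |A ∩ B| = 0; needs A ∩ B = ∅ (|A ∩ B| = 0) — true.
(c) Boise: |A| = 6, |A ∩ B| = 2; needs |A ∩ B| / |A| > 1/3 — false.

1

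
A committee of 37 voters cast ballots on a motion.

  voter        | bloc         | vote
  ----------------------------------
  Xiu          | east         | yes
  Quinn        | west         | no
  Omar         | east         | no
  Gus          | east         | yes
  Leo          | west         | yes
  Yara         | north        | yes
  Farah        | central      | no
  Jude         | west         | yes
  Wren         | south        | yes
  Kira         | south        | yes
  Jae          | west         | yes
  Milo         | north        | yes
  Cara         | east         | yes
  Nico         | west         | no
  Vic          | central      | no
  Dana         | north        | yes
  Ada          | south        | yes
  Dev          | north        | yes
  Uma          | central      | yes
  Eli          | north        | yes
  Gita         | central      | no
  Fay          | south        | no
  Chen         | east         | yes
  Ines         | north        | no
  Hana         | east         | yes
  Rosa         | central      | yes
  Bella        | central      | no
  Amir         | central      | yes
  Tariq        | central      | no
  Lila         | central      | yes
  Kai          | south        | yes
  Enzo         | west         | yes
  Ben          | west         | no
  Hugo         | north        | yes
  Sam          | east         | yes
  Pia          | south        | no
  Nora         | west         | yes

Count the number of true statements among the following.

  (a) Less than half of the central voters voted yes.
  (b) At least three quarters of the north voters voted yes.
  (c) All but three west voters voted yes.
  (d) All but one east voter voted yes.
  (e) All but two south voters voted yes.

5

(a) central: |A| = 9, |A ∩ B| = 4; needs |A ∩ B| < |A ∖ B| — true.
(b) north: |A| = 7, |A ∩ B| = 6; needs |A ∩ B| / |A| ≥ 3/4 — true.
(c) west: |A| = 8, |A ∩ B| = 5; needs |A ∖ B| = 3 — true.
(d) east: |A| = 7, |A ∩ B| = 6; needs |A ∖ B| = 1 — true.
(e) south: |A| = 6, |A ∩ B| = 4; needs |A ∖ B| = 2 — true.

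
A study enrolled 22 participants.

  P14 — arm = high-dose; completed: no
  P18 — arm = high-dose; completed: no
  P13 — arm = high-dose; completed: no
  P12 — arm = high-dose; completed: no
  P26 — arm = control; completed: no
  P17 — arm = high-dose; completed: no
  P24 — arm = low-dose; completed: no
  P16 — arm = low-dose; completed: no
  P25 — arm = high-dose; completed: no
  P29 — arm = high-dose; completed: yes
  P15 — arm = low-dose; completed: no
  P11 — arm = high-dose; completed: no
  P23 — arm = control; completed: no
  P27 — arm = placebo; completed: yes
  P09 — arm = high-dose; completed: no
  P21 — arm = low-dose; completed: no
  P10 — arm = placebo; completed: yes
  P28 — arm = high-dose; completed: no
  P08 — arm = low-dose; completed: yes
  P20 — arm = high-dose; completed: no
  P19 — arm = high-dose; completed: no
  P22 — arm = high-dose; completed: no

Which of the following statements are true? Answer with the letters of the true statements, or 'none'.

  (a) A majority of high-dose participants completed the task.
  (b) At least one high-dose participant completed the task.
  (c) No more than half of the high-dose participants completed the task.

|A| = 13, |A ∩ B| = 1, |A ∖ B| = 12.
(a) |A ∩ B| > |A ∖ B|: fails.
(b) A ∩ B ≠ ∅ (|A ∩ B| ≥ 1): holds.
(c) |A ∩ B| ≤ |A ∖ B|: holds.

(b), (c)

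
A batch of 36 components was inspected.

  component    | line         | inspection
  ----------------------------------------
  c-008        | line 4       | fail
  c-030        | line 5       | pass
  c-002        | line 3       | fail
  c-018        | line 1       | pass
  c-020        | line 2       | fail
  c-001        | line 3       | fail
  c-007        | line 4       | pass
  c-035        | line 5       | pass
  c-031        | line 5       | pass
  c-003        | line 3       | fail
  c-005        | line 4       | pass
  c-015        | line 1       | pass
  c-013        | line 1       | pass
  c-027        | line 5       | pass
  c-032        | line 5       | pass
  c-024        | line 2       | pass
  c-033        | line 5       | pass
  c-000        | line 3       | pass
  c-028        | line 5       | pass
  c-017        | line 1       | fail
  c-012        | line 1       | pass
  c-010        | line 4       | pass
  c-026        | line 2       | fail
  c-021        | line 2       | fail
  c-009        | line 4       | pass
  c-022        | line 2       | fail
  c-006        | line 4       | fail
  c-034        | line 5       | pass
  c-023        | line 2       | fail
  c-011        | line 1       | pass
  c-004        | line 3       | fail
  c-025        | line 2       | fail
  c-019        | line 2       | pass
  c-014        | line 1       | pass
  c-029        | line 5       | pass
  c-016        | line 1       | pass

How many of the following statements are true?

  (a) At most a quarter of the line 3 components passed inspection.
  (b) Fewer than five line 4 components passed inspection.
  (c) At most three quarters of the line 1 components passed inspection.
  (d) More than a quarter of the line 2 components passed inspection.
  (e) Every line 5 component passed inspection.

(a) line 3: |A| = 5, |A ∩ B| = 1; needs |A ∩ B| / |A| ≤ 1/4 — true.
(b) line 4: |A| = 6, |A ∩ B| = 4; needs |A ∩ B| < 5 — true.
(c) line 1: |A| = 8, |A ∩ B| = 7; needs |A ∩ B| / |A| ≤ 3/4 — false.
(d) line 2: |A| = 8, |A ∩ B| = 2; needs |A ∩ B| / |A| > 1/4 — false.
(e) line 5: |A| = 9, |A ∩ B| = 9; needs A ⊆ B, i.e. every element of A is in B (|A ∖ B| = 0) — true.

3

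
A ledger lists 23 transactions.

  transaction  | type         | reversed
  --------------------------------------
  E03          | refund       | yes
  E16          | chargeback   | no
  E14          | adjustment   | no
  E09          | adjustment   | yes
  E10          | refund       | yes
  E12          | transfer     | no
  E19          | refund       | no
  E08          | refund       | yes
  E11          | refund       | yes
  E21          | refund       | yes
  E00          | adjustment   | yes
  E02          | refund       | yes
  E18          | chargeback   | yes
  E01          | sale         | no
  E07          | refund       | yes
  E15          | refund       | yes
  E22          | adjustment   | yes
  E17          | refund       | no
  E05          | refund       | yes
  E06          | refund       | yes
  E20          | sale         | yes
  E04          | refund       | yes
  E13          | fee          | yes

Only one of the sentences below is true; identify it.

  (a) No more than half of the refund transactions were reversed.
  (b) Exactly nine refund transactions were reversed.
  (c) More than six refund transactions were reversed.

|A| = 13, |A ∩ B| = 11, |A ∖ B| = 2.
(a) requires |A ∩ B| ≤ |A ∖ B|: false.
(b) requires |A ∩ B| = 9: false.
(c) requires |A ∩ B| > 6: true.

(c)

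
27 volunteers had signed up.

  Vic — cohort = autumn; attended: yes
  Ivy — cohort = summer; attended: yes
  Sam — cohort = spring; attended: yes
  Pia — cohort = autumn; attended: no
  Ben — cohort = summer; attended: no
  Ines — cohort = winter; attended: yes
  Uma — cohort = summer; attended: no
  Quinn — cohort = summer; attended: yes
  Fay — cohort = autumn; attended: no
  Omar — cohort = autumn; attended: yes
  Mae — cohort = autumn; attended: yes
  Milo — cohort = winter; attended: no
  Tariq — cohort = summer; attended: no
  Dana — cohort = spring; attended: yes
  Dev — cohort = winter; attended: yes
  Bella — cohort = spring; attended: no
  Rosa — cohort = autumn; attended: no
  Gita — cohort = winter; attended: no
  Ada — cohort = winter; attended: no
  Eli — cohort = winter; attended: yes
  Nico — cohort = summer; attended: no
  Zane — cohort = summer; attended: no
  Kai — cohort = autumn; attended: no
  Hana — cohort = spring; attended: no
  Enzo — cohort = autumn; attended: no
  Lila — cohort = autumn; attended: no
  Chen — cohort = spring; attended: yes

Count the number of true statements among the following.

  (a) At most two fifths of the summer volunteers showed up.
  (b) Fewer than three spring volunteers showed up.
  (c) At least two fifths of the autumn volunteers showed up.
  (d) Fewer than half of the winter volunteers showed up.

1

(a) summer: |A| = 7, |A ∩ B| = 2; needs |A ∩ B| / |A| ≤ 2/5 — true.
(b) spring: |A| = 5, |A ∩ B| = 3; needs |A ∩ B| < 3 — false.
(c) autumn: |A| = 9, |A ∩ B| = 3; needs |A ∩ B| / |A| ≥ 2/5 — false.
(d) winter: |A| = 6, |A ∩ B| = 3; needs |A ∩ B| < |A ∖ B| — false.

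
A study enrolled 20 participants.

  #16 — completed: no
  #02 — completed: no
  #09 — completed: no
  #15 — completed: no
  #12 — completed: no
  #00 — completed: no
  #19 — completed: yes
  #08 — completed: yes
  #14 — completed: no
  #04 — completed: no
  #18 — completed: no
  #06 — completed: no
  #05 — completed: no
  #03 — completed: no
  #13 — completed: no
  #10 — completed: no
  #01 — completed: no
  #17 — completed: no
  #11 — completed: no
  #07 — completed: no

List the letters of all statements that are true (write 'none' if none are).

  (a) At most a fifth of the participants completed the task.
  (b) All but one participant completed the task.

(a)

|A| = 20, |A ∩ B| = 2, |A ∖ B| = 18.
(a) |A ∩ B| / |A| ≤ 1/5: holds.
(b) |A ∖ B| = 1: fails.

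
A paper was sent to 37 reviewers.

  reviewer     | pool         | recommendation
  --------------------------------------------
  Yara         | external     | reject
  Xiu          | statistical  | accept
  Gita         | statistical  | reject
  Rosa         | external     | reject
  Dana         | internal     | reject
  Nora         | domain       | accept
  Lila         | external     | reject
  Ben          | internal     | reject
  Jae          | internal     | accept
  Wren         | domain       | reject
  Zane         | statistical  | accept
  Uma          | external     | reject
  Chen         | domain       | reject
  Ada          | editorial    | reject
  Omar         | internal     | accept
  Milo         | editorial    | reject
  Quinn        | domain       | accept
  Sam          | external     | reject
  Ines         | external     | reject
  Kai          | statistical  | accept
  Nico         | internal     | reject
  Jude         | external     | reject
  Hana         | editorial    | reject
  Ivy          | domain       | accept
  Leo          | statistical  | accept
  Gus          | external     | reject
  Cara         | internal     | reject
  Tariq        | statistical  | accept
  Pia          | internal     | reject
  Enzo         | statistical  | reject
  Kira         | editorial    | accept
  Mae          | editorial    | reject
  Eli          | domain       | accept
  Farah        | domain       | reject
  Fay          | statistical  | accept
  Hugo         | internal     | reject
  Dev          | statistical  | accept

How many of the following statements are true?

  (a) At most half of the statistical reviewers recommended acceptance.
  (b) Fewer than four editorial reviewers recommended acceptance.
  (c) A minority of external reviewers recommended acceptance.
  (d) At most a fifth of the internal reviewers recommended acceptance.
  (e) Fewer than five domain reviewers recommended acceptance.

(a) statistical: |A| = 9, |A ∩ B| = 7; needs |A ∩ B| ≤ |A ∖ B| — false.
(b) editorial: |A| = 5, |A ∩ B| = 1; needs |A ∩ B| < 4 — true.
(c) external: |A| = 8, |A ∩ B| = 0; needs |A ∩ B| < |A ∖ B| — true.
(d) internal: |A| = 8, |A ∩ B| = 2; needs |A ∩ B| / |A| ≤ 1/5 — false.
(e) domain: |A| = 7, |A ∩ B| = 4; needs |A ∩ B| < 5 — true.

3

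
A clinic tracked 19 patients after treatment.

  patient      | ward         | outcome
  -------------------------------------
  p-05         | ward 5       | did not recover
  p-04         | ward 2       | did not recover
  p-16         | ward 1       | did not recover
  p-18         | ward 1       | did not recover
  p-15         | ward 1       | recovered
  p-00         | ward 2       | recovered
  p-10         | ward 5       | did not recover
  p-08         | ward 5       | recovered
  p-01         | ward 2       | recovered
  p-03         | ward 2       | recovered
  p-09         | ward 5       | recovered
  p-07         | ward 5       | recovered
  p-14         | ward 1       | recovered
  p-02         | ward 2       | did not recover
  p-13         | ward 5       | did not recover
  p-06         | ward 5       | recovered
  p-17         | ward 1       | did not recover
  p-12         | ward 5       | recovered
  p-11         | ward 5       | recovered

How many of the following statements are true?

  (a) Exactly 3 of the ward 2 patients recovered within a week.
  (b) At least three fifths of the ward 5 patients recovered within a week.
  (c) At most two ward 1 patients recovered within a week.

3

(a) ward 2: |A| = 5, |A ∩ B| = 3; needs |A ∩ B| = 3 — true.
(b) ward 5: |A| = 9, |A ∩ B| = 6; needs |A ∩ B| / |A| ≥ 3/5 — true.
(c) ward 1: |A| = 5, |A ∩ B| = 2; needs |A ∩ B| ≤ 2 — true.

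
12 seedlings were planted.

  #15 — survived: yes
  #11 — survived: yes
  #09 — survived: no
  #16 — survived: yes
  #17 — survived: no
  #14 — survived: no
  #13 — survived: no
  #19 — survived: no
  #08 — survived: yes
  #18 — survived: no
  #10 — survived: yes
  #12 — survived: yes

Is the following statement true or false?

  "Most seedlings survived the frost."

'Most seedlings survived the frost' holds iff |A ∩ B| > |A ∖ B|.
A (the restrictor) = {#15, #11, #09, #16, #17, #14, #13, #19, #08, #18, #10, #12}, |A| = 12.
A ∩ B = {#15, #11, #16, #08, #10, #12}, so |A ∩ B| = 6.
A ∖ B = {#09, #17, #14, #13, #19, #18}, so |A ∖ B| = 6.
6 = 6, so the statement is false.

False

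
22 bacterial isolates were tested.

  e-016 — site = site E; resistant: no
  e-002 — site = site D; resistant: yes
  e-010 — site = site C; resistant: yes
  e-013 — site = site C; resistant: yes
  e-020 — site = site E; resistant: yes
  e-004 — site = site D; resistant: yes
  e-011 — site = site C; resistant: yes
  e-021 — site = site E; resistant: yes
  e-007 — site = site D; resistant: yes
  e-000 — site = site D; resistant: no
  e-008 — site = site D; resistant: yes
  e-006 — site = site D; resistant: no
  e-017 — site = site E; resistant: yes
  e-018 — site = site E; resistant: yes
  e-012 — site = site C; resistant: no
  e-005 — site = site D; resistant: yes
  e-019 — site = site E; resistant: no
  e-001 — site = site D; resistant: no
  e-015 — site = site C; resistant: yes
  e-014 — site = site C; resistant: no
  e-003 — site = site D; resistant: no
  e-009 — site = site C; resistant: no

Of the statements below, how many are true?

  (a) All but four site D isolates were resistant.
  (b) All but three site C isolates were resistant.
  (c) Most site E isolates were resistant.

3

(a) site D: |A| = 9, |A ∩ B| = 5; needs |A ∖ B| = 4 — true.
(b) site C: |A| = 7, |A ∩ B| = 4; needs |A ∖ B| = 3 — true.
(c) site E: |A| = 6, |A ∩ B| = 4; needs |A ∩ B| > |A ∖ B| — true.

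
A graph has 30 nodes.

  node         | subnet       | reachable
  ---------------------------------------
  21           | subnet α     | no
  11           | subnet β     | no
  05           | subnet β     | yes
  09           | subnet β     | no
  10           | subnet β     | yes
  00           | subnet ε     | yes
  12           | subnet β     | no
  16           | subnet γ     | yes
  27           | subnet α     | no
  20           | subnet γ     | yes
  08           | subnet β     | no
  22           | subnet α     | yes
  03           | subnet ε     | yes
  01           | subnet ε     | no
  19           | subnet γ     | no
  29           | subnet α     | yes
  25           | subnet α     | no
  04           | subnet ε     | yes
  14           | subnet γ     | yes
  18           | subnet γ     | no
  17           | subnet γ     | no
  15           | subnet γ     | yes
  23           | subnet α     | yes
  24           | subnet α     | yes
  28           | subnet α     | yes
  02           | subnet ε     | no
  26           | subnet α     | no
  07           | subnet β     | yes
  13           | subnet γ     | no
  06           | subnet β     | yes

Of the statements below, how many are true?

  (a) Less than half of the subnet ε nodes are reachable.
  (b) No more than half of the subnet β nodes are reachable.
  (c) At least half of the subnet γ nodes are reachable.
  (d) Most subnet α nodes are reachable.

(a) subnet ε: |A| = 5, |A ∩ B| = 3; needs |A ∩ B| < |A ∖ B| — false.
(b) subnet β: |A| = 8, |A ∩ B| = 4; needs |A ∩ B| ≤ |A ∖ B| — true.
(c) subnet γ: |A| = 8, |A ∩ B| = 4; needs |A ∩ B| ≥ |A ∖ B| — true.
(d) subnet α: |A| = 9, |A ∩ B| = 5; needs |A ∩ B| > |A ∖ B| — true.

3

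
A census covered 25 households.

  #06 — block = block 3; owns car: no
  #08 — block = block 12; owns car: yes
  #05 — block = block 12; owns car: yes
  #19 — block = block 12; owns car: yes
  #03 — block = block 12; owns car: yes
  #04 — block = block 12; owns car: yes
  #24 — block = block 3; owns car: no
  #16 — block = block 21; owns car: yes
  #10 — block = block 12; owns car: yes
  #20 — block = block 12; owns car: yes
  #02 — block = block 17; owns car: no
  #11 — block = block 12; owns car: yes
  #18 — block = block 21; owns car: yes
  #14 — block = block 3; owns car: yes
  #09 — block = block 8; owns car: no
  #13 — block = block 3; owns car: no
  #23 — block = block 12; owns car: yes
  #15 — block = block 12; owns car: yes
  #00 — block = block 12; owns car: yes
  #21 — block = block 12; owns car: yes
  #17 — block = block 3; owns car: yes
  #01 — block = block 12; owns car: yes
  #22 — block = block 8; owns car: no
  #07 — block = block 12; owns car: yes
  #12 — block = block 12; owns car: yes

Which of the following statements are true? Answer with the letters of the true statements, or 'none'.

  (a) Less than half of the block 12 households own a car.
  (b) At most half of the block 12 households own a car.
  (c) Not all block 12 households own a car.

|A| = 15, |A ∩ B| = 15, |A ∖ B| = 0.
(a) |A ∩ B| < |A ∖ B|: fails.
(b) |A ∩ B| ≤ |A ∖ B|: fails.
(c) A ⊄ B (|A ∖ B| ≥ 1): fails.

none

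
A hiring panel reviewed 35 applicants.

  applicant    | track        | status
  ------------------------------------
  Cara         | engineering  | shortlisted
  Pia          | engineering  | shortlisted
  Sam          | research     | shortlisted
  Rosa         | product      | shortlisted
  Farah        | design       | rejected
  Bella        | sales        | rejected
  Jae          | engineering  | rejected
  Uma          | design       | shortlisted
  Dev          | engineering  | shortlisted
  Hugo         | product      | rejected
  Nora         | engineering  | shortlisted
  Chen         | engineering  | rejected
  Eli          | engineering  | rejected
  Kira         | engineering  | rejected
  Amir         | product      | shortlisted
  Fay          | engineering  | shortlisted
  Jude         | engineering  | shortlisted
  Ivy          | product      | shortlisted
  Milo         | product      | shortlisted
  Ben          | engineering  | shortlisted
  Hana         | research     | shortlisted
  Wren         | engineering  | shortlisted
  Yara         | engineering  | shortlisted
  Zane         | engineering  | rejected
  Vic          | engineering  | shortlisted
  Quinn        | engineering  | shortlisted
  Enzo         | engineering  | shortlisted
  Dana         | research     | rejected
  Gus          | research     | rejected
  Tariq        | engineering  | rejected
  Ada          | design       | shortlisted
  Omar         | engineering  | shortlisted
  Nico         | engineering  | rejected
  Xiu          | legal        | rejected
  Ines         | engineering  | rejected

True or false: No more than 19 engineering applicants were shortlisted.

'No more than 19 engineering applicants were shortlisted' holds iff |A ∩ B| ≤ 19.
|A| = 21, |A ∩ B| = 13, |A ∖ B| = 8.
|A ∩ B| = 13, so the statement is true.

True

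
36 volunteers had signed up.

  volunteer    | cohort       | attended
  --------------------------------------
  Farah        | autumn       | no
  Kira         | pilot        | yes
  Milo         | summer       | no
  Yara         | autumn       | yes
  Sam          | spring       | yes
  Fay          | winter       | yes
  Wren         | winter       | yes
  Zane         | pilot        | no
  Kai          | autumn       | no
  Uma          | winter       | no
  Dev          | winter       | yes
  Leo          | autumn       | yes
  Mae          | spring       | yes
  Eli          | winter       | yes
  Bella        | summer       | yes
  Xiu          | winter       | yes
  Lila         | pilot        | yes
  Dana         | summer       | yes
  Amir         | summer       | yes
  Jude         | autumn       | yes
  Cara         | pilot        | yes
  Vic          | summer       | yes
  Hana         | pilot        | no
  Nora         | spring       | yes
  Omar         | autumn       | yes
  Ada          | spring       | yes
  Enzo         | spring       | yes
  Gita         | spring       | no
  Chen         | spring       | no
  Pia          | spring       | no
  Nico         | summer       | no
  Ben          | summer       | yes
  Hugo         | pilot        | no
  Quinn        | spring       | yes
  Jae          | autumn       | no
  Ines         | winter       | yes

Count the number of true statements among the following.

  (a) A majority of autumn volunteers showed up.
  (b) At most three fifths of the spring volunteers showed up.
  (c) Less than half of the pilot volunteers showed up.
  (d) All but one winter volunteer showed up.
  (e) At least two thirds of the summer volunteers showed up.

(a) autumn: |A| = 7, |A ∩ B| = 4; needs |A ∩ B| > |A ∖ B| — true.
(b) spring: |A| = 9, |A ∩ B| = 6; needs |A ∩ B| / |A| ≤ 3/5 — false.
(c) pilot: |A| = 6, |A ∩ B| = 3; needs |A ∩ B| < |A ∖ B| — false.
(d) winter: |A| = 7, |A ∩ B| = 6; needs |A ∖ B| = 1 — true.
(e) summer: |A| = 7, |A ∩ B| = 5; needs |A ∩ B| / |A| ≥ 2/3 — true.

3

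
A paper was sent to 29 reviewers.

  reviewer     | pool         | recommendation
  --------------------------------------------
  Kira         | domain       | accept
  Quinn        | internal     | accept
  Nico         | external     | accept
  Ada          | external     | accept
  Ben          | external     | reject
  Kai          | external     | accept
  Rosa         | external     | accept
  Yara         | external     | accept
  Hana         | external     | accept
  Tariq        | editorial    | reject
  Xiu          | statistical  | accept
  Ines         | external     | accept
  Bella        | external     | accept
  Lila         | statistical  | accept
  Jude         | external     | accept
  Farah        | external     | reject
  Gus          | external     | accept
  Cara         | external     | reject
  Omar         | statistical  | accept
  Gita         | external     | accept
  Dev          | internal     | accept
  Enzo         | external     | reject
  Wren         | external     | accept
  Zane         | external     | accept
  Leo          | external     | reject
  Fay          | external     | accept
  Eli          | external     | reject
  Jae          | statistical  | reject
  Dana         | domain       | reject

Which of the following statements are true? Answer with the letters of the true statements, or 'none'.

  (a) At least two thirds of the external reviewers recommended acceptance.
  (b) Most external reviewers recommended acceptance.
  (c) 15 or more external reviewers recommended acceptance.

(a), (b)

|A| = 20, |A ∩ B| = 14, |A ∖ B| = 6.
(a) |A ∩ B| / |A| ≥ 2/3: holds.
(b) |A ∩ B| > |A ∖ B|: holds.
(c) |A ∩ B| ≥ 15: fails.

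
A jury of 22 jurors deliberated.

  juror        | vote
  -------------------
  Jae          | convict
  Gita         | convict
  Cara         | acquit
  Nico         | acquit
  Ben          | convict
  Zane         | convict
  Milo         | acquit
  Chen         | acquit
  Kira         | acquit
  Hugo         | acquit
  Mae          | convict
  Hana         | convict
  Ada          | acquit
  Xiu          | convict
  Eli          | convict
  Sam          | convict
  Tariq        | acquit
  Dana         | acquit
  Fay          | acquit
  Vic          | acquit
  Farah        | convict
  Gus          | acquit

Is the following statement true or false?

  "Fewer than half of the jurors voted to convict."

The determiner here denotes the relation: |A ∩ B| < |A ∖ B|.
|A| = 22, |A ∩ B| = 10, |A ∖ B| = 12.
10 < 12, so the statement is true.

True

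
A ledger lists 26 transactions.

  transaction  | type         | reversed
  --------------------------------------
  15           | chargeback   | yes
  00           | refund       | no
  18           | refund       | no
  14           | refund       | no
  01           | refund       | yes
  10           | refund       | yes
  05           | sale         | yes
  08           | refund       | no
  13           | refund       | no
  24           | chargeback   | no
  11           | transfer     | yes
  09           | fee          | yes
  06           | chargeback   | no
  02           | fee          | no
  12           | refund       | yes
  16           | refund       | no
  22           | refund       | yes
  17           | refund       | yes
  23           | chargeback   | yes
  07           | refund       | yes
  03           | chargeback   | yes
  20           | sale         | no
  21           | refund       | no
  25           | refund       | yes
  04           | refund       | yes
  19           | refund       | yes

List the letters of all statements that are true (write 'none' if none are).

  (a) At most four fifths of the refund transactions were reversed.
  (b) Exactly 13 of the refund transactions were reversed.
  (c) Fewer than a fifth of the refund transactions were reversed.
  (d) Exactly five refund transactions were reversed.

|A| = 16, |A ∩ B| = 9, |A ∖ B| = 7.
(a) |A ∩ B| / |A| ≤ 4/5: holds.
(b) |A ∩ B| = 13: fails.
(c) |A ∩ B| / |A| < 1/5: fails.
(d) |A ∩ B| = 5: fails.

(a)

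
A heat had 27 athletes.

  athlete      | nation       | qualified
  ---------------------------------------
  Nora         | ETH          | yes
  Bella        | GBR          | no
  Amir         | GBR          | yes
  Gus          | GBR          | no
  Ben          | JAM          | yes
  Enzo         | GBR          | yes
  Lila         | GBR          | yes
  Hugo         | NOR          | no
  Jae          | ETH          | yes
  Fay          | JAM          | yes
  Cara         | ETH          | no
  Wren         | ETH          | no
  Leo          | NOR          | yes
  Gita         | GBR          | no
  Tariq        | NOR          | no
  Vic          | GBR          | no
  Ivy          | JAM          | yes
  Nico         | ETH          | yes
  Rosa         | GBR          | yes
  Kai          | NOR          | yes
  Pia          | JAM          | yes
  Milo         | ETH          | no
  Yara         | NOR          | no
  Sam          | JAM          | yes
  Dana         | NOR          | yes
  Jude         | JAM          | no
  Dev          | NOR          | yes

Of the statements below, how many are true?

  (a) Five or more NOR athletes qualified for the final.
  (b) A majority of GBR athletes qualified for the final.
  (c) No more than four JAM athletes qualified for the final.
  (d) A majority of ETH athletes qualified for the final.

0

(a) NOR: |A| = 7, |A ∩ B| = 4; needs |A ∩ B| ≥ 5 — false.
(b) GBR: |A| = 8, |A ∩ B| = 4; needs |A ∩ B| > |A ∖ B| — false.
(c) JAM: |A| = 6, |A ∩ B| = 5; needs |A ∩ B| ≤ 4 — false.
(d) ETH: |A| = 6, |A ∩ B| = 3; needs |A ∩ B| > |A ∖ B| — false.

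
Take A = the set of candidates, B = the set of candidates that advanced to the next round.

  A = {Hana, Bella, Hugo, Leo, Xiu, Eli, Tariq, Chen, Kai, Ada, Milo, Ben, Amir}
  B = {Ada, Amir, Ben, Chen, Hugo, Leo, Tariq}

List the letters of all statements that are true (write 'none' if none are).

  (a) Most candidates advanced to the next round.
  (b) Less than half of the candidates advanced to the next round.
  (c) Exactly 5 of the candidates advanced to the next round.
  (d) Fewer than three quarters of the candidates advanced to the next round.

(a), (d)

|A| = 13, |A ∩ B| = 7, |A ∖ B| = 6.
(a) |A ∩ B| > |A ∖ B|: holds.
(b) |A ∩ B| < |A ∖ B|: fails.
(c) |A ∩ B| = 5: fails.
(d) |A ∩ B| / |A| < 3/4: holds.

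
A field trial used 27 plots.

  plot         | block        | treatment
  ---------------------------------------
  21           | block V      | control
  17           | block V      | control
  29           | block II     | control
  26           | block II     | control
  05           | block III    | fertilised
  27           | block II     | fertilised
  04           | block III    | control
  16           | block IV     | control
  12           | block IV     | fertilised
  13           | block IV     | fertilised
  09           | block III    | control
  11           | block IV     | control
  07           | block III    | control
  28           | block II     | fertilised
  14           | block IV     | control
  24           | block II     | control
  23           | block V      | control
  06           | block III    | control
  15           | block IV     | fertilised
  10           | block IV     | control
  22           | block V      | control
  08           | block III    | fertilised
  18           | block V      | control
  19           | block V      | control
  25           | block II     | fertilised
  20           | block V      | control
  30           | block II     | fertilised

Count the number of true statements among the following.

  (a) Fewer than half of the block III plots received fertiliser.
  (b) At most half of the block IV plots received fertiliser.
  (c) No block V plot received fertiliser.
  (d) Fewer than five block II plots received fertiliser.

4

(a) block III: |A| = 6, |A ∩ B| = 2; needs |A ∩ B| < |A ∖ B| — true.
(b) block IV: |A| = 7, |A ∩ B| = 3; needs |A ∩ B| ≤ |A ∖ B| — true.
(c) block V: |A| = 7, |A ∩ B| = 0; needs A ∩ B = ∅ (|A ∩ B| = 0) — true.
(d) block II: |A| = 7, |A ∩ B| = 4; needs |A ∩ B| < 5 — true.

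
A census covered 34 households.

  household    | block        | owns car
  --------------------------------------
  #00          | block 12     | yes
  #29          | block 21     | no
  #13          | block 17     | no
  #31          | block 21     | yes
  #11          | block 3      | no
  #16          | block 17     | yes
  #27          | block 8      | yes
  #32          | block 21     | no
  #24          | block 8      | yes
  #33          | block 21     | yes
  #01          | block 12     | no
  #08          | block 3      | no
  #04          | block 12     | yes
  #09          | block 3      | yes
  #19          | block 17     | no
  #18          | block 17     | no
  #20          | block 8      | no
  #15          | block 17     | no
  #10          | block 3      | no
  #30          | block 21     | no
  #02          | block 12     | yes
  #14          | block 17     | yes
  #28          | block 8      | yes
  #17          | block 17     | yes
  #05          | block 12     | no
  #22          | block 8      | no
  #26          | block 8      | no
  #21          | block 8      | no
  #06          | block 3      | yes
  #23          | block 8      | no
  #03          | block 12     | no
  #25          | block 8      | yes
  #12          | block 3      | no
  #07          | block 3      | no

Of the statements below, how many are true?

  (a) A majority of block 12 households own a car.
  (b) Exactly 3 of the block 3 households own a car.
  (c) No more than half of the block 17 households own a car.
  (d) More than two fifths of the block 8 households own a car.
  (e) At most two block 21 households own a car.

3

(a) block 12: |A| = 6, |A ∩ B| = 3; needs |A ∩ B| > |A ∖ B| — false.
(b) block 3: |A| = 7, |A ∩ B| = 2; needs |A ∩ B| = 3 — false.
(c) block 17: |A| = 7, |A ∩ B| = 3; needs |A ∩ B| ≤ |A ∖ B| — true.
(d) block 8: |A| = 9, |A ∩ B| = 4; needs |A ∩ B| / |A| > 2/5 — true.
(e) block 21: |A| = 5, |A ∩ B| = 2; needs |A ∩ B| ≤ 2 — true.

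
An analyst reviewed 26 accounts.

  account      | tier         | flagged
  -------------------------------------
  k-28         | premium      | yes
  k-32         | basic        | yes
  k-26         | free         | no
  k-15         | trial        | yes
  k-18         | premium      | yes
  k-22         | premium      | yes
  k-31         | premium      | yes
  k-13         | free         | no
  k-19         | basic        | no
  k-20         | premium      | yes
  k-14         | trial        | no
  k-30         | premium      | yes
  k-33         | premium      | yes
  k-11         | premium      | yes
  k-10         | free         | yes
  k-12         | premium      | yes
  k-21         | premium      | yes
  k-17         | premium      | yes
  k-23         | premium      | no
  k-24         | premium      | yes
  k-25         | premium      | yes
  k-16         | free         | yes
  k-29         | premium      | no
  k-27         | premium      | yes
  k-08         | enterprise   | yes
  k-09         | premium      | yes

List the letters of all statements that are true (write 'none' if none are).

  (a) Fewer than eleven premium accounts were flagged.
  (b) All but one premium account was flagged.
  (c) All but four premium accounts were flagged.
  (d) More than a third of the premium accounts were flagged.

|A| = 17, |A ∩ B| = 15, |A ∖ B| = 2.
(a) |A ∩ B| < 11: fails.
(b) |A ∖ B| = 1: fails.
(c) |A ∖ B| = 4: fails.
(d) |A ∩ B| / |A| > 1/3: holds.

(d)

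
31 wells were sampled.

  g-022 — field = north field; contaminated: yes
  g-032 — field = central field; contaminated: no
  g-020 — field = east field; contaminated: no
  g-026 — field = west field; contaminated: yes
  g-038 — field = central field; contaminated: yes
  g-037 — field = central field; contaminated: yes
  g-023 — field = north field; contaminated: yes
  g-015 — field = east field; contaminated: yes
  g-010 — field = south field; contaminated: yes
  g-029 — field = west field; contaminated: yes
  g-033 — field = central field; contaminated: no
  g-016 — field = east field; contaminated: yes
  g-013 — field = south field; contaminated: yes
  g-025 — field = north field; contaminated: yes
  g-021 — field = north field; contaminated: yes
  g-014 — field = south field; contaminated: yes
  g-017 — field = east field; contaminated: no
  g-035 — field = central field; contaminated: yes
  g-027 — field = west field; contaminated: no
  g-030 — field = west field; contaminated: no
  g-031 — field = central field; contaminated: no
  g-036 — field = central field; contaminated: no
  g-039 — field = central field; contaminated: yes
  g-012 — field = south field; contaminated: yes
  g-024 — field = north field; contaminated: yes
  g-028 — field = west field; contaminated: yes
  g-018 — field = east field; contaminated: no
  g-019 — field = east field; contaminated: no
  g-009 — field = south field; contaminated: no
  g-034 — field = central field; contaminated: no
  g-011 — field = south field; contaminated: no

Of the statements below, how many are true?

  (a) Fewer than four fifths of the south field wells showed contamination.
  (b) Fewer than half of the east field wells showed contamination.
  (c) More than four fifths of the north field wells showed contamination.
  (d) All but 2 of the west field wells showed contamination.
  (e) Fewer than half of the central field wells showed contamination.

5

(a) south field: |A| = 6, |A ∩ B| = 4; needs |A ∩ B| / |A| < 4/5 — true.
(b) east field: |A| = 6, |A ∩ B| = 2; needs |A ∩ B| < |A ∖ B| — true.
(c) north field: |A| = 5, |A ∩ B| = 5; needs |A ∩ B| / |A| > 4/5 — true.
(d) west field: |A| = 5, |A ∩ B| = 3; needs |A ∖ B| = 2 — true.
(e) central field: |A| = 9, |A ∩ B| = 4; needs |A ∩ B| < |A ∖ B| — true.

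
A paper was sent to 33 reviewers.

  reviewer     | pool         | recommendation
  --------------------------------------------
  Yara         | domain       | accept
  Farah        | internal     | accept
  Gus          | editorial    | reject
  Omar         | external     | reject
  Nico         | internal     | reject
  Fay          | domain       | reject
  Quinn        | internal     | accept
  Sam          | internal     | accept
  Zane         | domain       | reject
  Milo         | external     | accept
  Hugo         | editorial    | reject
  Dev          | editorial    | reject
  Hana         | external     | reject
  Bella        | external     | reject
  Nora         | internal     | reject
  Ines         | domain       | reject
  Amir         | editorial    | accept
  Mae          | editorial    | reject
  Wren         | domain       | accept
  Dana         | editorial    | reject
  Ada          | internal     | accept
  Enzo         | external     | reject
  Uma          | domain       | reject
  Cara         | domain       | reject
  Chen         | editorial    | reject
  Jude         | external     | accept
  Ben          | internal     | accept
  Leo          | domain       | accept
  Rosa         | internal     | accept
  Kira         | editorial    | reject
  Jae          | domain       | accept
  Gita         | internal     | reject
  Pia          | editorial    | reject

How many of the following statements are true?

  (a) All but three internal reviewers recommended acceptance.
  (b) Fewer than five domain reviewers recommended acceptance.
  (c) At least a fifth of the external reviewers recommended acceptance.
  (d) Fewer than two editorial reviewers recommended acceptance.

(a) internal: |A| = 9, |A ∩ B| = 6; needs |A ∖ B| = 3 — true.
(b) domain: |A| = 9, |A ∩ B| = 4; needs |A ∩ B| < 5 — true.
(c) external: |A| = 6, |A ∩ B| = 2; needs |A ∩ B| / |A| ≥ 1/5 — true.
(d) editorial: |A| = 9, |A ∩ B| = 1; needs |A ∩ B| < 2 — true.

4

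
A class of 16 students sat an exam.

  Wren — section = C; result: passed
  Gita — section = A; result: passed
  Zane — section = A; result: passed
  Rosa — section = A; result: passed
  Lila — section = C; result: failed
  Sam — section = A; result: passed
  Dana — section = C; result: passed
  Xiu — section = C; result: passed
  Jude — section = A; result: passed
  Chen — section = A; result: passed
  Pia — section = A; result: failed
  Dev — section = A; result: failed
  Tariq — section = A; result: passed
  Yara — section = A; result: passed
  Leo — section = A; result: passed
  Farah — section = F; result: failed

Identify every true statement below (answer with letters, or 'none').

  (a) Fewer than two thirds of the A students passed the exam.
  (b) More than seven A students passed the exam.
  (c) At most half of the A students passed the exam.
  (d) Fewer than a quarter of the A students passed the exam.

|A| = 11, |A ∩ B| = 9, |A ∖ B| = 2.
(a) |A ∩ B| / |A| < 2/3: fails.
(b) |A ∩ B| > 7: holds.
(c) |A ∩ B| ≤ |A ∖ B|: fails.
(d) |A ∩ B| / |A| < 1/4: fails.

(b)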